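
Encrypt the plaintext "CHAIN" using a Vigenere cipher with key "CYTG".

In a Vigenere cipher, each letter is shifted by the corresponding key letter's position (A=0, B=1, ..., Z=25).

Step 1: Repeat key to match plaintext length:
  Plaintext: CHAIN
  Key:       CYTGC
Step 2: Encrypt each letter:
  C(2) + C(2) = (2+2) mod 26 = 4 = E
  H(7) + Y(24) = (7+24) mod 26 = 5 = F
  A(0) + T(19) = (0+19) mod 26 = 19 = T
  I(8) + G(6) = (8+6) mod 26 = 14 = O
  N(13) + C(2) = (13+2) mod 26 = 15 = P
Ciphertext: EFTOP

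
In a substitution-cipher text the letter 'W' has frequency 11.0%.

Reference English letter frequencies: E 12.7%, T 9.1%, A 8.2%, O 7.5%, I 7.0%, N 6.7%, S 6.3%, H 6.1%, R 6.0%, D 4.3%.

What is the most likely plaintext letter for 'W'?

Step 1: The observed frequency is 11.0%.
Step 2: Compare with English frequencies:
  E: 12.7% (difference: 1.7%) <-- closest
  T: 9.1% (difference: 1.9%)
  A: 8.2% (difference: 2.8%)
  O: 7.5% (difference: 3.5%)
  I: 7.0% (difference: 4.0%)
  N: 6.7% (difference: 4.3%)
  S: 6.3% (difference: 4.7%)
  H: 6.1% (difference: 4.9%)
  R: 6.0% (difference: 5.0%)
  D: 4.3% (difference: 6.7%)
Step 3: 'W' most likely represents 'E' (frequency 12.7%).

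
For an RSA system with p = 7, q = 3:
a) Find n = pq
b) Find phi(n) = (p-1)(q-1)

Step 1: n = p * q = 7 * 3 = 21.
Step 2: phi(n) = (p-1)(q-1) = 6 * 2 = 12.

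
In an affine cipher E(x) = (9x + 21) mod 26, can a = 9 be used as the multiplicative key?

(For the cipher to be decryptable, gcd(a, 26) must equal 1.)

Step 1: Compute gcd(9, 26).
Step 2: gcd(9, 26) = 1.
Since gcd = 1, 9 is coprime with 26, so it is a valid key.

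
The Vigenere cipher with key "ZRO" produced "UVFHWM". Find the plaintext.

Step 1: Extend key: ZROZRO
Step 2: Decrypt each letter (c - k) mod 26:
  U(20) - Z(25) = (20-25) mod 26 = 21 = V
  V(21) - R(17) = (21-17) mod 26 = 4 = E
  F(5) - O(14) = (5-14) mod 26 = 17 = R
  H(7) - Z(25) = (7-25) mod 26 = 8 = I
  W(22) - R(17) = (22-17) mod 26 = 5 = F
  M(12) - O(14) = (12-14) mod 26 = 24 = Y
Plaintext: VERIFY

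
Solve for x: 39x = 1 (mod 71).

Step 1: We need x such that 39 * x = 1 (mod 71).
Step 2: Using the extended Euclidean algorithm or trial:
  39 * 51 = 1989 = 28 * 71 + 1.
Step 3: Since 1989 mod 71 = 1, the inverse is x = 51.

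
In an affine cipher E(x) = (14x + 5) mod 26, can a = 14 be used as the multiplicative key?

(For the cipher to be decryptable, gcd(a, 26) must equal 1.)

Step 1: Compute gcd(14, 26).
Step 2: gcd(14, 26) = 2.
Since gcd = 2 != 1, 14 shares a common factor with 26, so it cannot be used.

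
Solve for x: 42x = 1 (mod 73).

Step 1: We need x such that 42 * x = 1 (mod 73).
Step 2: Using the extended Euclidean algorithm or trial:
  42 * 40 = 1680 = 23 * 73 + 1.
Step 3: Since 1680 mod 73 = 1, the inverse is x = 40.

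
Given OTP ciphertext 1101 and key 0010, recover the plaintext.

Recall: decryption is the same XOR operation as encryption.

Step 1: XOR ciphertext with key:
  Ciphertext: 1101
  Key:        0010
  XOR:        1111
Step 2: Plaintext = 1111 = 15 in decimal.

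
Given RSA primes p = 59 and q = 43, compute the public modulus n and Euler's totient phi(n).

Step 1: n = p * q = 59 * 43 = 2537.
Step 2: phi(n) = (p-1)(q-1) = 58 * 42 = 2436.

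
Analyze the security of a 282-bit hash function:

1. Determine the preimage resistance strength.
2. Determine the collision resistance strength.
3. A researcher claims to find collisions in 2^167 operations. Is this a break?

Step 1: Preimage resistance requires brute-force of 2^282 operations.
Step 2: Collision resistance (birthday bound) = 2^(282/2) = 2^141.
Step 3: The claimed attack costs 2^167 operations.
Step 4: Since 2^167 >= 2^141, the claimed attack is no faster than the generic birthday attack, so this does not break collision resistance.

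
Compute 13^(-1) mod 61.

Step 1: We need x such that 13 * x = 1 (mod 61).
Step 2: Using the extended Euclidean algorithm or trial:
  13 * 47 = 611 = 10 * 61 + 1.
Step 3: Since 611 mod 61 = 1, the inverse is x = 47.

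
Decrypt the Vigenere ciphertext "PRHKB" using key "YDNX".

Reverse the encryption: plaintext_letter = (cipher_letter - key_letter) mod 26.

Step 1: Extend key: YDNXY
Step 2: Decrypt each letter (c - k) mod 26:
  P(15) - Y(24) = (15-24) mod 26 = 17 = R
  R(17) - D(3) = (17-3) mod 26 = 14 = O
  H(7) - N(13) = (7-13) mod 26 = 20 = U
  K(10) - X(23) = (10-23) mod 26 = 13 = N
  B(1) - Y(24) = (1-24) mod 26 = 3 = D
Plaintext: ROUND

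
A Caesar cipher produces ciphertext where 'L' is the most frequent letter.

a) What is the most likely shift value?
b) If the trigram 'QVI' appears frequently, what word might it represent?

Step 1: In English, 'E' is the most frequent letter (12.7%).
Step 2: The most frequent ciphertext letter is 'L' (position 11).
Step 3: Shift = (11 - 4) mod 26 = 7.
Step 4: Decrypt 'QVI' by shifting back 7:
  Q -> J
  V -> O
  I -> B
Step 5: 'QVI' decrypts to 'JOB'.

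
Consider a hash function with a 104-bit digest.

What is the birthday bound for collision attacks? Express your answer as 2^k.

Step 1: The birthday paradox gives collision probability ~50% after sqrt(2^n) = 2^(n/2) hashes.
Step 2: For 104-bit output: 2^(104/2) = 2^52.
Step 3: Approximately 2^52 hash computations needed.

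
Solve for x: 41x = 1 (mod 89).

Step 1: We need x such that 41 * x = 1 (mod 89).
Step 2: Using the extended Euclidean algorithm or trial:
  41 * 76 = 3116 = 35 * 89 + 1.
Step 3: Since 3116 mod 89 = 1, the inverse is x = 76.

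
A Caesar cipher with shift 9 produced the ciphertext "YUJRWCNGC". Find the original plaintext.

Step 1: Reverse the shift by subtracting 9 from each letter position.
  Y (position 24) -> position (24-9) mod 26 = 15 -> P
  U (position 20) -> position (20-9) mod 26 = 11 -> L
  J (position 9) -> position (9-9) mod 26 = 0 -> A
  R (position 17) -> position (17-9) mod 26 = 8 -> I
  W (position 22) -> position (22-9) mod 26 = 13 -> N
  C (position 2) -> position (2-9) mod 26 = 19 -> T
  N (position 13) -> position (13-9) mod 26 = 4 -> E
  G (position 6) -> position (6-9) mod 26 = 23 -> X
  C (position 2) -> position (2-9) mod 26 = 19 -> T
Decrypted message: PLAINTEXT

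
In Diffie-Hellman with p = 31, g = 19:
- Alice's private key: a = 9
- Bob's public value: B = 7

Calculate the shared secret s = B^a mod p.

Step 1: s = B^a mod p = 7^9 mod 31.
  7^1 mod 31 = 7
  7^2 mod 31 = (7 * 7) mod 31 = 18
  7^3 mod 31 = (18 * 7) mod 31 = 2
  7^4 mod 31 = (2 * 7) mod 31 = 14
  7^5 mod 31 = (14 * 7) mod 31 = 5
  7^6 mod 31 = (5 * 7) mod 31 = 4
  7^7 mod 31 = (4 * 7) mod 31 = 28
  7^8 mod 31 = (28 * 7) mod 31 = 10
  7^9 mod 31 = (10 * 7) mod 31 = 8
Result: shared secret = 8.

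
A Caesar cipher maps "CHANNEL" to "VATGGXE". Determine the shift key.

Step 1: Compare first letters: C (position 2) -> V (position 21).
Step 2: Shift = (21 - 2) mod 26 = 19.
The shift value is 19.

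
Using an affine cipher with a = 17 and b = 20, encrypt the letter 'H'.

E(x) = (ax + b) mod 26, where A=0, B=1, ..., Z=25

Step 1: Convert 'H' to number: x = 7.
Step 2: E(7) = (17 * 7 + 20) mod 26 = 139 mod 26 = 9.
Step 3: Convert 9 back to letter: J.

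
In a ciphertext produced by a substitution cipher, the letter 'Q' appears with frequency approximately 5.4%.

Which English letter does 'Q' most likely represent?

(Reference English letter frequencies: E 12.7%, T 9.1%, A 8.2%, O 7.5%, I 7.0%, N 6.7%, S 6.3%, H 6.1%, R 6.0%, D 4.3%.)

Step 1: The observed frequency is 5.4%.
Step 2: Compare with English frequencies:
  E: 12.7% (difference: 7.3%)
  T: 9.1% (difference: 3.7%)
  A: 8.2% (difference: 2.8%)
  O: 7.5% (difference: 2.1%)
  I: 7.0% (difference: 1.6%)
  N: 6.7% (difference: 1.3%)
  S: 6.3% (difference: 0.9%)
  H: 6.1% (difference: 0.7%)
  R: 6.0% (difference: 0.6%) <-- closest
  D: 4.3% (difference: 1.1%)
Step 3: 'Q' most likely represents 'R' (frequency 6.0%).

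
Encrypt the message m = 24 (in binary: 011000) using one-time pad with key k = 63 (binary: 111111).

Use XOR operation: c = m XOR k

Step 1: Write out the XOR operation bit by bit:
  Message: 011000
  Key:     111111
  XOR:     100111
Step 2: Convert to decimal: 100111 = 39.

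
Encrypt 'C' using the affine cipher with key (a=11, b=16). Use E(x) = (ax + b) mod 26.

Step 1: Convert 'C' to number: x = 2.
Step 2: E(2) = (11 * 2 + 16) mod 26 = 38 mod 26 = 12.
Step 3: Convert 12 back to letter: M.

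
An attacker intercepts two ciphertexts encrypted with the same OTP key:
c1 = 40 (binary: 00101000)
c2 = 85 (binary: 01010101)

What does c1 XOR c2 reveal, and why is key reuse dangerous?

Step 1: c1 XOR c2 = (m1 XOR k) XOR (m2 XOR k).
Step 2: By XOR associativity/commutativity: = m1 XOR m2 XOR k XOR k = m1 XOR m2.
Step 3: 00101000 XOR 01010101 = 01111101 = 125.
Step 4: The key cancels out! An attacker learns m1 XOR m2 = 125, revealing the relationship between plaintexts.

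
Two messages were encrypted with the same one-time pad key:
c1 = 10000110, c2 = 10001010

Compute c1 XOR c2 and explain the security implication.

Step 1: c1 XOR c2 = (m1 XOR k) XOR (m2 XOR k).
Step 2: By XOR associativity/commutativity: = m1 XOR m2 XOR k XOR k = m1 XOR m2.
Step 3: 10000110 XOR 10001010 = 00001100 = 12.
Step 4: The key cancels out! An attacker learns m1 XOR m2 = 12, revealing the relationship between plaintexts.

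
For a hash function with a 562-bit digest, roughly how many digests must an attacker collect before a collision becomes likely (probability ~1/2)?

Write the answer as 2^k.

Step 1: The birthday paradox gives collision probability ~50% after sqrt(2^n) = 2^(n/2) hashes.
Step 2: For 562-bit output: 2^(562/2) = 2^281.
Step 3: Approximately 2^281 hash computations needed.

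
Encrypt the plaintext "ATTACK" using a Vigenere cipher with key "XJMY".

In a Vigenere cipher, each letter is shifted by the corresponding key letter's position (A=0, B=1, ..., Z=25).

Step 1: Repeat key to match plaintext length:
  Plaintext: ATTACK
  Key:       XJMYXJ
Step 2: Encrypt each letter:
  A(0) + X(23) = (0+23) mod 26 = 23 = X
  T(19) + J(9) = (19+9) mod 26 = 2 = C
  T(19) + M(12) = (19+12) mod 26 = 5 = F
  A(0) + Y(24) = (0+24) mod 26 = 24 = Y
  C(2) + X(23) = (2+23) mod 26 = 25 = Z
  K(10) + J(9) = (10+9) mod 26 = 19 = T
Ciphertext: XCFYZT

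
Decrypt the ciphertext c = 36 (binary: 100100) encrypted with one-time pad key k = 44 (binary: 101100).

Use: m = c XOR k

Step 1: XOR ciphertext with key:
  Ciphertext: 100100
  Key:        101100
  XOR:        001000
Step 2: Plaintext = 001000 = 8 in decimal.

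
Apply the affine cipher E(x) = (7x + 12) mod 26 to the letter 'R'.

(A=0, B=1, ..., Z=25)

Step 1: Convert 'R' to number: x = 17.
Step 2: E(17) = (7 * 17 + 12) mod 26 = 131 mod 26 = 1.
Step 3: Convert 1 back to letter: B.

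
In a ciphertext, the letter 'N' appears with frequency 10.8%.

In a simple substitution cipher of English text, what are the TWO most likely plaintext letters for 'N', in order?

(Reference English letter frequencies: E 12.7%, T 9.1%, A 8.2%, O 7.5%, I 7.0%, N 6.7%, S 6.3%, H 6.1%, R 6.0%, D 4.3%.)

Step 1: Observed frequency of 'N' is 10.8%.
Step 2: Compute distances to each reference frequency and sort:
  T (9.1%): difference = 1.7% <-- BEST
  E (12.7%): difference = 1.9% <-- RUNNER-UP
  A (8.2%): difference = 2.6%
  O (7.5%): difference = 3.3%
  I (7.0%): difference = 3.8%
Step 3: Most likely is 'T' (9.1%, diff 1.7%); second most likely is 'E' (12.7%, diff 1.9%).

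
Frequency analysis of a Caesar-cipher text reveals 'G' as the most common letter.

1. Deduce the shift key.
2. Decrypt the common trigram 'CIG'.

Step 1: In English, 'E' is the most frequent letter (12.7%).
Step 2: The most frequent ciphertext letter is 'G' (position 6).
Step 3: Shift = (6 - 4) mod 26 = 2.
Step 4: Decrypt 'CIG' by shifting back 2:
  C -> A
  I -> G
  G -> E
Step 5: 'CIG' decrypts to 'AGE'.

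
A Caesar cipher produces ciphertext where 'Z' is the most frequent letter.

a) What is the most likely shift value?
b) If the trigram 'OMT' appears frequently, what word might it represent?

Step 1: In English, 'E' is the most frequent letter (12.7%).
Step 2: The most frequent ciphertext letter is 'Z' (position 25).
Step 3: Shift = (25 - 4) mod 26 = 21.
Step 4: Decrypt 'OMT' by shifting back 21:
  O -> T
  M -> R
  T -> Y
Step 5: 'OMT' decrypts to 'TRY'.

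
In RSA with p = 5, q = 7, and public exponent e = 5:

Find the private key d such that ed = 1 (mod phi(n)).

Step 1: n = 5 * 7 = 35.
Step 2: phi(n) = 4 * 6 = 24.
Step 3: Find d such that 5 * d = 1 (mod 24).
Step 4: d = 5^(-1) mod 24 = 5.
Verification: 5 * 5 = 25 = 1 * 24 + 1.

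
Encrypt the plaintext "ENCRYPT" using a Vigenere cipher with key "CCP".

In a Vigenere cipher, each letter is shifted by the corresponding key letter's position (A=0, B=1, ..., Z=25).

Step 1: Repeat key to match plaintext length:
  Plaintext: ENCRYPT
  Key:       CCPCCPC
Step 2: Encrypt each letter:
  E(4) + C(2) = (4+2) mod 26 = 6 = G
  N(13) + C(2) = (13+2) mod 26 = 15 = P
  C(2) + P(15) = (2+15) mod 26 = 17 = R
  R(17) + C(2) = (17+2) mod 26 = 19 = T
  Y(24) + C(2) = (24+2) mod 26 = 0 = A
  P(15) + P(15) = (15+15) mod 26 = 4 = E
  T(19) + C(2) = (19+2) mod 26 = 21 = V
Ciphertext: GPRTAEV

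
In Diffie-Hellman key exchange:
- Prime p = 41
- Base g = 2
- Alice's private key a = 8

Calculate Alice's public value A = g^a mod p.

Step 1: A = g^a mod p = 2^8 mod 41.
  2^1 mod 41 = 2
  2^2 mod 41 = (2 * 2) mod 41 = 4
  2^3 mod 41 = (4 * 2) mod 41 = 8
  2^4 mod 41 = (8 * 2) mod 41 = 16
  2^5 mod 41 = (16 * 2) mod 41 = 32
  2^6 mod 41 = (32 * 2) mod 41 = 23
  2^7 mod 41 = (23 * 2) mod 41 = 5
  2^8 mod 41 = (5 * 2) mod 41 = 10
Result: A = 10.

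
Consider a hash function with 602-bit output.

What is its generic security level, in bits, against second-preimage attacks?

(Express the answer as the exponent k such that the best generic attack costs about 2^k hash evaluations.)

Step 1: The hash has a 602-bit output.
Step 2: Second-preimage resistance means: given a specific input x, it should be infeasible to find a different y with h(y) = h(x).
With a 602-bit output, a generic search for a second preimage costs about 2^602 evaluations (each trial matches the fixed target with probability 2^-602).
Step 3: Security level = 602 bits.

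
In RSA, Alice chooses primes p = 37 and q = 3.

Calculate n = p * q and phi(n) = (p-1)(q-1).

Step 1: n = p * q = 37 * 3 = 111.
Step 2: phi(n) = (p-1)(q-1) = 36 * 2 = 72.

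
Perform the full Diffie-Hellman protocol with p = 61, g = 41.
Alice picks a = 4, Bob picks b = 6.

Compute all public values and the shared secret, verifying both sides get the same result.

Step 1: A = g^a mod p = 41^4 mod 61 = 58.
Step 2: B = g^b mod p = 41^6 mod 61 = 20.
Step 3: Alice computes s = B^a mod p = 20^4 mod 61 = 58.
Step 4: Bob computes s = A^b mod p = 58^6 mod 61 = 58.
Both sides agree: shared secret = 58.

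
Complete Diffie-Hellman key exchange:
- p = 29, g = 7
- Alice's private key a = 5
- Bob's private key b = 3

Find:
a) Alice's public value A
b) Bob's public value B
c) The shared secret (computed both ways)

Step 1: A = g^a mod p = 7^5 mod 29 = 16.
Step 2: B = g^b mod p = 7^3 mod 29 = 24.
Step 3: Alice computes s = B^a mod p = 24^5 mod 29 = 7.
Step 4: Bob computes s = A^b mod p = 16^3 mod 29 = 7.
Both sides agree: shared secret = 7.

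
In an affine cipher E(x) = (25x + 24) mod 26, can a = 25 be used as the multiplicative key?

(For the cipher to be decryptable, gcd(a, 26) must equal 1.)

Step 1: Compute gcd(25, 26).
Step 2: gcd(25, 26) = 1.
Since gcd = 1, 25 is coprime with 26, so it is a valid key.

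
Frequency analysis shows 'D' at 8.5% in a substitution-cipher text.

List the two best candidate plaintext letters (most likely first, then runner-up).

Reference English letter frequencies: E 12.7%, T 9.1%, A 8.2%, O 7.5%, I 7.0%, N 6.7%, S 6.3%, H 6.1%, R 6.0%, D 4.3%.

Step 1: Observed frequency of 'D' is 8.5%.
Step 2: Compute distances to each reference frequency and sort:
  A (8.2%): difference = 0.3% <-- BEST
  T (9.1%): difference = 0.6% <-- RUNNER-UP
  O (7.5%): difference = 1.0%
  I (7.0%): difference = 1.5%
  N (6.7%): difference = 1.8%
Step 3: Most likely is 'A' (8.2%, diff 0.3%); second most likely is 'T' (9.1%, diff 0.6%).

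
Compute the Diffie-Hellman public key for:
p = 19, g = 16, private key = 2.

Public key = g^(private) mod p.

Step 1: A = g^a mod p = 16^2 mod 19.
  16^1 mod 19 = 16
  16^2 mod 19 = (16 * 16) mod 19 = 9
Result: A = 9.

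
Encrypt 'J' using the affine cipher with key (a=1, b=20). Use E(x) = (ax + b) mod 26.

Step 1: Convert 'J' to number: x = 9.
Step 2: E(9) = (1 * 9 + 20) mod 26 = 29 mod 26 = 3.
Step 3: Convert 3 back to letter: D.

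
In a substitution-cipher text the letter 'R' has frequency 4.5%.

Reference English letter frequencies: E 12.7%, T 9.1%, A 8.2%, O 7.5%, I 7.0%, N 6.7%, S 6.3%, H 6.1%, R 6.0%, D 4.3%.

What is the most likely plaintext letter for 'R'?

Step 1: The observed frequency is 4.5%.
Step 2: Compare with English frequencies:
  E: 12.7% (difference: 8.2%)
  T: 9.1% (difference: 4.6%)
  A: 8.2% (difference: 3.7%)
  O: 7.5% (difference: 3.0%)
  I: 7.0% (difference: 2.5%)
  N: 6.7% (difference: 2.2%)
  S: 6.3% (difference: 1.8%)
  H: 6.1% (difference: 1.6%)
  R: 6.0% (difference: 1.5%)
  D: 4.3% (difference: 0.2%) <-- closest
Step 3: 'R' most likely represents 'D' (frequency 4.3%).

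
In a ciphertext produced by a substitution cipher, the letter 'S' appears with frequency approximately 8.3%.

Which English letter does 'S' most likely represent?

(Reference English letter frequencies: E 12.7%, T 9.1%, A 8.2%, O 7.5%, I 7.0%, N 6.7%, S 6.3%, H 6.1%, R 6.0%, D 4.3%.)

Step 1: The observed frequency is 8.3%.
Step 2: Compare with English frequencies:
  E: 12.7% (difference: 4.4%)
  T: 9.1% (difference: 0.8%)
  A: 8.2% (difference: 0.1%) <-- closest
  O: 7.5% (difference: 0.8%)
  I: 7.0% (difference: 1.3%)
  N: 6.7% (difference: 1.6%)
  S: 6.3% (difference: 2.0%)
  H: 6.1% (difference: 2.2%)
  R: 6.0% (difference: 2.3%)
  D: 4.3% (difference: 4.0%)
Step 3: 'S' most likely represents 'A' (frequency 8.2%).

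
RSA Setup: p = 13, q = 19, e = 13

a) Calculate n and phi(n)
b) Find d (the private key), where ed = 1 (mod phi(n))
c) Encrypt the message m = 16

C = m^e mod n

Step 1: n = 13 * 19 = 247.
Step 2: phi(n) = (13-1)(19-1) = 12 * 18 = 216.
Step 3: Find d = 13^(-1) mod 216 = 133.
  Verify: 13 * 133 = 1729 = 1 (mod 216).
Step 4: C = 16^13 mod 247 = 81.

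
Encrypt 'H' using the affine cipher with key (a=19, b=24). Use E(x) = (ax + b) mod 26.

Step 1: Convert 'H' to number: x = 7.
Step 2: E(7) = (19 * 7 + 24) mod 26 = 157 mod 26 = 1.
Step 3: Convert 1 back to letter: B.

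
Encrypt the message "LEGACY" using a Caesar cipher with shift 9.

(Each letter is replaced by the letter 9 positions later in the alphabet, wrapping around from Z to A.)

Step 1: For each letter, shift forward by 9 positions (mod 26).
  L (position 11) -> position (11+9) mod 26 = 20 -> U
  E (position 4) -> position (4+9) mod 26 = 13 -> N
  G (position 6) -> position (6+9) mod 26 = 15 -> P
  A (position 0) -> position (0+9) mod 26 = 9 -> J
  C (position 2) -> position (2+9) mod 26 = 11 -> L
  Y (position 24) -> position (24+9) mod 26 = 7 -> H
Result: UNPJLH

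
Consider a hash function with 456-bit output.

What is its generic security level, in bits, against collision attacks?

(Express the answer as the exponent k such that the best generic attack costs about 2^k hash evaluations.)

Step 1: The hash has a 456-bit output.
Step 2: Collision resistance means it should be infeasible to find any x != y with h(x) = h(y).
By the birthday bound, a generic collision search succeeds after about sqrt(2^456) = 2^(456/2) = 2^228 evaluations.
Step 3: Security level = 228 bits.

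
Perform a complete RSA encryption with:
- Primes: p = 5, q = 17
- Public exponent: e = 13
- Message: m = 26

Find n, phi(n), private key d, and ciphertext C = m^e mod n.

Step 1: n = 5 * 17 = 85.
Step 2: phi(n) = (5-1)(17-1) = 4 * 16 = 64.
Step 3: Find d = 13^(-1) mod 64 = 5.
  Verify: 13 * 5 = 65 = 1 (mod 64).
Step 4: C = 26^13 mod 85 = 76.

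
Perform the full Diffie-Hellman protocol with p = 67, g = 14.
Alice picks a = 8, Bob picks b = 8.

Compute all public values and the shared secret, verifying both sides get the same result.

Step 1: A = g^a mod p = 14^8 mod 67 = 22.
Step 2: B = g^b mod p = 14^8 mod 67 = 22.
Step 3: Alice computes s = B^a mod p = 22^8 mod 67 = 40.
Step 4: Bob computes s = A^b mod p = 22^8 mod 67 = 40.
Both sides agree: shared secret = 40.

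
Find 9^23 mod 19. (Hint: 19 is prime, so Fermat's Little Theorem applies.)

Step 1: Since 19 is prime, by Fermat's Little Theorem: 9^18 = 1 (mod 19).
Step 2: Reduce exponent: 23 mod 18 = 5.
Step 3: So 9^23 = 9^5 (mod 19).
Step 4: 9^5 mod 19 = 16.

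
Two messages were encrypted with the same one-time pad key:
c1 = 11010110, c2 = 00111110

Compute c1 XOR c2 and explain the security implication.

Step 1: c1 XOR c2 = (m1 XOR k) XOR (m2 XOR k).
Step 2: By XOR associativity/commutativity: = m1 XOR m2 XOR k XOR k = m1 XOR m2.
Step 3: 11010110 XOR 00111110 = 11101000 = 232.
Step 4: The key cancels out! An attacker learns m1 XOR m2 = 232, revealing the relationship between plaintexts.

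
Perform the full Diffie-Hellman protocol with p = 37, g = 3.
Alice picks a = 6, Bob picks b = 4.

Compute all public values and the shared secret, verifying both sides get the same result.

Step 1: A = g^a mod p = 3^6 mod 37 = 26.
Step 2: B = g^b mod p = 3^4 mod 37 = 7.
Step 3: Alice computes s = B^a mod p = 7^6 mod 37 = 26.
Step 4: Bob computes s = A^b mod p = 26^4 mod 37 = 26.
Both sides agree: shared secret = 26.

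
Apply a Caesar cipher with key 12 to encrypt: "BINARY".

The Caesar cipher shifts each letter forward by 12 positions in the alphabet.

Step 1: For each letter, shift forward by 12 positions (mod 26).
  B (position 1) -> position (1+12) mod 26 = 13 -> N
  I (position 8) -> position (8+12) mod 26 = 20 -> U
  N (position 13) -> position (13+12) mod 26 = 25 -> Z
  A (position 0) -> position (0+12) mod 26 = 12 -> M
  R (position 17) -> position (17+12) mod 26 = 3 -> D
  Y (position 24) -> position (24+12) mod 26 = 10 -> K
Result: NUZMDK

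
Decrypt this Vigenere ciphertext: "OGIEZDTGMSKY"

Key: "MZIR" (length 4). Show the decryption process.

Step 1: Key 'MZIR' has length 4. Extended key: MZIRMZIRMZIR
Step 2: Decrypt each position:
  O(14) - M(12) = 2 = C
  G(6) - Z(25) = 7 = H
  I(8) - I(8) = 0 = A
  E(4) - R(17) = 13 = N
  Z(25) - M(12) = 13 = N
  D(3) - Z(25) = 4 = E
  T(19) - I(8) = 11 = L
  G(6) - R(17) = 15 = P
  M(12) - M(12) = 0 = A
  S(18) - Z(25) = 19 = T
  K(10) - I(8) = 2 = C
  Y(24) - R(17) = 7 = H
Plaintext: CHANNELPATCH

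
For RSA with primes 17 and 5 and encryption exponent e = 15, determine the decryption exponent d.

Step 1: n = 17 * 5 = 85.
Step 2: phi(n) = 16 * 4 = 64.
Step 3: Find d such that 15 * d = 1 (mod 64).
Step 4: d = 15^(-1) mod 64 = 47.
Verification: 15 * 47 = 705 = 11 * 64 + 1.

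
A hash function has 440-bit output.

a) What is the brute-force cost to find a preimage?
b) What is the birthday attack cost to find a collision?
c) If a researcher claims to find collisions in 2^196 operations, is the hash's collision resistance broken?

Step 1: Preimage resistance requires brute-force of 2^440 operations.
Step 2: Collision resistance (birthday bound) = 2^(440/2) = 2^220.
Step 3: The claimed attack costs 2^196 operations.
Step 4: Since 2^196 < 2^220, the claimed attack beats the generic birthday bound, so collision resistance is broken.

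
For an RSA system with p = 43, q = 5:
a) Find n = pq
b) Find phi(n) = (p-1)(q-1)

Step 1: n = p * q = 43 * 5 = 215.
Step 2: phi(n) = (p-1)(q-1) = 42 * 4 = 168.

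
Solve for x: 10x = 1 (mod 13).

Step 1: We need x such that 10 * x = 1 (mod 13).
Step 2: Using the extended Euclidean algorithm or trial:
  10 * 4 = 40 = 3 * 13 + 1.
Step 3: Since 40 mod 13 = 1, the inverse is x = 4.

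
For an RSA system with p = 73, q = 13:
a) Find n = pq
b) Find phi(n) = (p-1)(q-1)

Step 1: n = p * q = 73 * 13 = 949.
Step 2: phi(n) = (p-1)(q-1) = 72 * 12 = 864.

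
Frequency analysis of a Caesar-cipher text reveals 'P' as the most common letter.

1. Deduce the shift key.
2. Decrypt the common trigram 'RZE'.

Step 1: In English, 'E' is the most frequent letter (12.7%).
Step 2: The most frequent ciphertext letter is 'P' (position 15).
Step 3: Shift = (15 - 4) mod 26 = 11.
Step 4: Decrypt 'RZE' by shifting back 11:
  R -> G
  Z -> O
  E -> T
Step 5: 'RZE' decrypts to 'GOT'.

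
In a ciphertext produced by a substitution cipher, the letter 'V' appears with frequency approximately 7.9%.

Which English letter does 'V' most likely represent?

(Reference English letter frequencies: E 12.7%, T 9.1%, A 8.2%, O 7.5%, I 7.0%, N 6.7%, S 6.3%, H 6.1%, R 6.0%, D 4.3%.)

Step 1: The observed frequency is 7.9%.
Step 2: Compare with English frequencies:
  E: 12.7% (difference: 4.8%)
  T: 9.1% (difference: 1.2%)
  A: 8.2% (difference: 0.3%) <-- closest
  O: 7.5% (difference: 0.4%)
  I: 7.0% (difference: 0.9%)
  N: 6.7% (difference: 1.2%)
  S: 6.3% (difference: 1.6%)
  H: 6.1% (difference: 1.8%)
  R: 6.0% (difference: 1.9%)
  D: 4.3% (difference: 3.6%)
Step 3: 'V' most likely represents 'A' (frequency 8.2%).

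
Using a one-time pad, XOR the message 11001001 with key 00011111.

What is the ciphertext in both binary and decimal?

Step 1: Write out the XOR operation bit by bit:
  Message: 11001001
  Key:     00011111
  XOR:     11010110
Step 2: Convert to decimal: 11010110 = 214.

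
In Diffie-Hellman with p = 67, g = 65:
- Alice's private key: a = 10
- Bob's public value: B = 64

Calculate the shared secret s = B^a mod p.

Step 1: s = B^a mod p = 64^10 mod 67.
  64^1 mod 67 = 64
  64^2 mod 67 = (64 * 64) mod 67 = 9
  64^3 mod 67 = (9 * 64) mod 67 = 40
  64^4 mod 67 = (40 * 64) mod 67 = 14
  64^5 mod 67 = (14 * 64) mod 67 = 25
  64^6 mod 67 = (25 * 64) mod 67 = 59
  64^7 mod 67 = (59 * 64) mod 67 = 24
  64^8 mod 67 = (24 * 64) mod 67 = 62
  64^9 mod 67 = (62 * 64) mod 67 = 15
  64^10 mod 67 = (15 * 64) mod 67 = 22
Result: shared secret = 22.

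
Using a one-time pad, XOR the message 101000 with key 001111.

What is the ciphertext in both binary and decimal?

Step 1: Write out the XOR operation bit by bit:
  Message: 101000
  Key:     001111
  XOR:     100111
Step 2: Convert to decimal: 100111 = 39.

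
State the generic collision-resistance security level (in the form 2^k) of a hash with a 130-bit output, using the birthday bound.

Step 1: The birthday paradox gives collision probability ~50% after sqrt(2^n) = 2^(n/2) hashes.
Step 2: For 130-bit output: 2^(130/2) = 2^65.
Step 3: Approximately 2^65 hash computations needed.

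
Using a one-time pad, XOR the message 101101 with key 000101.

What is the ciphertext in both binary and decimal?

Step 1: Write out the XOR operation bit by bit:
  Message: 101101
  Key:     000101
  XOR:     101000
Step 2: Convert to decimal: 101000 = 40.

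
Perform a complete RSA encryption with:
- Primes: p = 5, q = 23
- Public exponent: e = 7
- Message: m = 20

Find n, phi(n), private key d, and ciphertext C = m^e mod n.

Step 1: n = 5 * 23 = 115.
Step 2: phi(n) = (5-1)(23-1) = 4 * 22 = 88.
Step 3: Find d = 7^(-1) mod 88 = 63.
  Verify: 7 * 63 = 441 = 1 (mod 88).
Step 4: C = 20^7 mod 115 = 90.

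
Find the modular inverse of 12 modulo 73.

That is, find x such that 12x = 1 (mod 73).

Step 1: We need x such that 12 * x = 1 (mod 73).
Step 2: Using the extended Euclidean algorithm or trial:
  12 * 67 = 804 = 11 * 73 + 1.
Step 3: Since 804 mod 73 = 1, the inverse is x = 67.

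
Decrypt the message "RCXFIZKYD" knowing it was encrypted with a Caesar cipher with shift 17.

Step 1: Reverse the shift by subtracting 17 from each letter position.
  R (position 17) -> position (17-17) mod 26 = 0 -> A
  C (position 2) -> position (2-17) mod 26 = 11 -> L
  X (position 23) -> position (23-17) mod 26 = 6 -> G
  F (position 5) -> position (5-17) mod 26 = 14 -> O
  I (position 8) -> position (8-17) mod 26 = 17 -> R
  Z (position 25) -> position (25-17) mod 26 = 8 -> I
  K (position 10) -> position (10-17) mod 26 = 19 -> T
  Y (position 24) -> position (24-17) mod 26 = 7 -> H
  D (position 3) -> position (3-17) mod 26 = 12 -> M
Decrypted message: ALGORITHM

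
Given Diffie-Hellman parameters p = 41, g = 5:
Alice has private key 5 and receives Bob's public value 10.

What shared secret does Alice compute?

Step 1: s = B^a mod p = 10^5 mod 41.
  10^1 mod 41 = 10
  10^2 mod 41 = (10 * 10) mod 41 = 18
  10^3 mod 41 = (18 * 10) mod 41 = 16
  10^4 mod 41 = (16 * 10) mod 41 = 37
  10^5 mod 41 = (37 * 10) mod 41 = 1
Result: shared secret = 1.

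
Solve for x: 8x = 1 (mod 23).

Step 1: We need x such that 8 * x = 1 (mod 23).
Step 2: Using the extended Euclidean algorithm or trial:
  8 * 3 = 24 = 1 * 23 + 1.
Step 3: Since 24 mod 23 = 1, the inverse is x = 3.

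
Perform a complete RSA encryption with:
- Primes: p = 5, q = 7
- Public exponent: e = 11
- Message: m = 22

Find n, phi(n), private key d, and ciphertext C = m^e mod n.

Step 1: n = 5 * 7 = 35.
Step 2: phi(n) = (5-1)(7-1) = 4 * 6 = 24.
Step 3: Find d = 11^(-1) mod 24 = 11.
  Verify: 11 * 11 = 121 = 1 (mod 24).
Step 4: C = 22^11 mod 35 = 8.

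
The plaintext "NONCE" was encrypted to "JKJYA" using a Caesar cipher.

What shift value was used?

Step 1: Compare first letters: N (position 13) -> J (position 9).
Step 2: Shift = (9 - 13) mod 26 = 22.
The shift value is 22.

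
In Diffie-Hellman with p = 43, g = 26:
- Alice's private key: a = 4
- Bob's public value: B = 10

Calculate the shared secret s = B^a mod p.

Step 1: s = B^a mod p = 10^4 mod 43.
  10^1 mod 43 = 10
  10^2 mod 43 = (10 * 10) mod 43 = 14
  10^3 mod 43 = (14 * 10) mod 43 = 11
  10^4 mod 43 = (11 * 10) mod 43 = 24
Result: shared secret = 24.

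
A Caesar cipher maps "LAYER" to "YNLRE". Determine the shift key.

Step 1: Compare first letters: L (position 11) -> Y (position 24).
Step 2: Shift = (24 - 11) mod 26 = 13.
The shift value is 13.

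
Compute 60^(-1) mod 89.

Step 1: We need x such that 60 * x = 1 (mod 89).
Step 2: Using the extended Euclidean algorithm or trial:
  60 * 46 = 2760 = 31 * 89 + 1.
Step 3: Since 2760 mod 89 = 1, the inverse is x = 46.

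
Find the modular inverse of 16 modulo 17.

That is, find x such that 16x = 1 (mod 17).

Step 1: We need x such that 16 * x = 1 (mod 17).
Step 2: Using the extended Euclidean algorithm or trial:
  16 * 16 = 256 = 15 * 17 + 1.
Step 3: Since 256 mod 17 = 1, the inverse is x = 16.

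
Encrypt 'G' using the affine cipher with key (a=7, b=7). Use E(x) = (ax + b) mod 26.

Step 1: Convert 'G' to number: x = 6.
Step 2: E(6) = (7 * 6 + 7) mod 26 = 49 mod 26 = 23.
Step 3: Convert 23 back to letter: X.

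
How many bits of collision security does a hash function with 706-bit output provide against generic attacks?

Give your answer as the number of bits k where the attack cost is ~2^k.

Step 1: The hash has a 706-bit output.
Step 2: Collision resistance means it should be infeasible to find any x != y with h(x) = h(y).
By the birthday bound, a generic collision search succeeds after about sqrt(2^706) = 2^(706/2) = 2^353 evaluations.
Step 3: Security level = 353 bits.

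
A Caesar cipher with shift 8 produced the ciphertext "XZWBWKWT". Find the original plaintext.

Step 1: Reverse the shift by subtracting 8 from each letter position.
  X (position 23) -> position (23-8) mod 26 = 15 -> P
  Z (position 25) -> position (25-8) mod 26 = 17 -> R
  W (position 22) -> position (22-8) mod 26 = 14 -> O
  B (position 1) -> position (1-8) mod 26 = 19 -> T
  W (position 22) -> position (22-8) mod 26 = 14 -> O
  K (position 10) -> position (10-8) mod 26 = 2 -> C
  W (position 22) -> position (22-8) mod 26 = 14 -> O
  T (position 19) -> position (19-8) mod 26 = 11 -> L
Decrypted message: PROTOCOL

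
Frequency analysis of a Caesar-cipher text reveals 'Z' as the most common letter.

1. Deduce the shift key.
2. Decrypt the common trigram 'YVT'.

Step 1: In English, 'E' is the most frequent letter (12.7%).
Step 2: The most frequent ciphertext letter is 'Z' (position 25).
Step 3: Shift = (25 - 4) mod 26 = 21.
Step 4: Decrypt 'YVT' by shifting back 21:
  Y -> D
  V -> A
  T -> Y
Step 5: 'YVT' decrypts to 'DAY'.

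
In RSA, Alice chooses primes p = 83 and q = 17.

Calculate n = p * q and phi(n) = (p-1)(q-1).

Step 1: n = p * q = 83 * 17 = 1411.
Step 2: phi(n) = (p-1)(q-1) = 82 * 16 = 1312.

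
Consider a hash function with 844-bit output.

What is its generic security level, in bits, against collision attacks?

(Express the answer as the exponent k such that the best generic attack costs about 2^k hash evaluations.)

Step 1: The hash has a 844-bit output.
Step 2: Collision resistance means it should be infeasible to find any x != y with h(x) = h(y).
By the birthday bound, a generic collision search succeeds after about sqrt(2^844) = 2^(844/2) = 2^422 evaluations.
Step 3: Security level = 422 bits.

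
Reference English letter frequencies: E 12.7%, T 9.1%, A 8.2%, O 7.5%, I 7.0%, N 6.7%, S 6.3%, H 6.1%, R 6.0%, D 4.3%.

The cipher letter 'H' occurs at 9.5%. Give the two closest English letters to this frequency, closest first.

Step 1: Observed frequency of 'H' is 9.5%.
Step 2: Compute distances to each reference frequency and sort:
  T (9.1%): difference = 0.4% <-- BEST
  A (8.2%): difference = 1.3% <-- RUNNER-UP
  O (7.5%): difference = 2.0%
  I (7.0%): difference = 2.5%
  N (6.7%): difference = 2.8%
Step 3: Most likely is 'T' (9.1%, diff 0.4%); second most likely is 'A' (8.2%, diff 1.3%).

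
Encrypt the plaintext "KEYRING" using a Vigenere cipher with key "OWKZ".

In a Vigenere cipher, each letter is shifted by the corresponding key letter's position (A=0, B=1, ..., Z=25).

Step 1: Repeat key to match plaintext length:
  Plaintext: KEYRING
  Key:       OWKZOWK
Step 2: Encrypt each letter:
  K(10) + O(14) = (10+14) mod 26 = 24 = Y
  E(4) + W(22) = (4+22) mod 26 = 0 = A
  Y(24) + K(10) = (24+10) mod 26 = 8 = I
  R(17) + Z(25) = (17+25) mod 26 = 16 = Q
  I(8) + O(14) = (8+14) mod 26 = 22 = W
  N(13) + W(22) = (13+22) mod 26 = 9 = J
  G(6) + K(10) = (6+10) mod 26 = 16 = Q
Ciphertext: YAIQWJQ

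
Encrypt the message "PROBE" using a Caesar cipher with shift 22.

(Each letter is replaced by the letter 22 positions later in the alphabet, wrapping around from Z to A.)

Step 1: For each letter, shift forward by 22 positions (mod 26).
  P (position 15) -> position (15+22) mod 26 = 11 -> L
  R (position 17) -> position (17+22) mod 26 = 13 -> N
  O (position 14) -> position (14+22) mod 26 = 10 -> K
  B (position 1) -> position (1+22) mod 26 = 23 -> X
  E (position 4) -> position (4+22) mod 26 = 0 -> A
Result: LNKXA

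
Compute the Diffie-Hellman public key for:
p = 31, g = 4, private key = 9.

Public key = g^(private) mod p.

Step 1: A = g^a mod p = 4^9 mod 31.
  4^1 mod 31 = 4
  4^2 mod 31 = (4 * 4) mod 31 = 16
  4^3 mod 31 = (16 * 4) mod 31 = 2
  4^4 mod 31 = (2 * 4) mod 31 = 8
  4^5 mod 31 = (8 * 4) mod 31 = 1
  4^6 mod 31 = (1 * 4) mod 31 = 4
  4^7 mod 31 = (4 * 4) mod 31 = 16
  4^8 mod 31 = (16 * 4) mod 31 = 2
  4^9 mod 31 = (2 * 4) mod 31 = 8
Result: A = 8.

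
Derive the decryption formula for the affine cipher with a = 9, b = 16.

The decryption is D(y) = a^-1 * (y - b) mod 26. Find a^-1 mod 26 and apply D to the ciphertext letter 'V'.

Step 1: Find a^-1, the modular inverse of 9 mod 26.
Step 2: We need 9 * a^-1 = 1 (mod 26).
Step 3: 9 * 3 = 27 = 1 * 26 + 1, so a^-1 = 3.
Step 4: D(y) = 3(y - 16) mod 26.
Step 5: Apply to 'V' (y = 21): D(21) = 3 * (21 - 16) mod 26 = 3 * 5 mod 26 = 15 -> 'P'.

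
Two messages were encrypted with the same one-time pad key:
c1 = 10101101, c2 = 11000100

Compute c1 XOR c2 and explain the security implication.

Step 1: c1 XOR c2 = (m1 XOR k) XOR (m2 XOR k).
Step 2: By XOR associativity/commutativity: = m1 XOR m2 XOR k XOR k = m1 XOR m2.
Step 3: 10101101 XOR 11000100 = 01101001 = 105.
Step 4: The key cancels out! An attacker learns m1 XOR m2 = 105, revealing the relationship between plaintexts.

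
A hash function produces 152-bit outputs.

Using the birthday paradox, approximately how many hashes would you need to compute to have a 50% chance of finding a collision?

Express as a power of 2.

Step 1: The birthday paradox gives collision probability ~50% after sqrt(2^n) = 2^(n/2) hashes.
Step 2: For 152-bit output: 2^(152/2) = 2^76.
Step 3: Approximately 2^76 hash computations needed.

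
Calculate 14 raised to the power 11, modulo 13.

Step 1: Compute 14^11 mod 13 step by step, reducing modulo 13 at each step.
  14^1 mod 13 = 1
  14^2 mod 13 = (1 * 14) mod 13 = 1
  14^3 mod 13 = (1 * 14) mod 13 = 1
  14^4 mod 13 = (1 * 14) mod 13 = 1
  14^5 mod 13 = (1 * 14) mod 13 = 1
  14^6 mod 13 = (1 * 14) mod 13 = 1
  14^7 mod 13 = (1 * 14) mod 13 = 1
  14^8 mod 13 = (1 * 14) mod 13 = 1
  14^9 mod 13 = (1 * 14) mod 13 = 1
  14^10 mod 13 = (1 * 14) mod 13 = 1
  14^11 mod 13 = (1 * 14) mod 13 = 1
Step 2: Result = 1.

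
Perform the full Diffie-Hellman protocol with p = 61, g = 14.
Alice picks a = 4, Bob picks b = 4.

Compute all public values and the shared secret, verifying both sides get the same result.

Step 1: A = g^a mod p = 14^4 mod 61 = 47.
Step 2: B = g^b mod p = 14^4 mod 61 = 47.
Step 3: Alice computes s = B^a mod p = 47^4 mod 61 = 47.
Step 4: Bob computes s = A^b mod p = 47^4 mod 61 = 47.
Both sides agree: shared secret = 47.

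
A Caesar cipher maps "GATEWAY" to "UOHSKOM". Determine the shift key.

Step 1: Compare first letters: G (position 6) -> U (position 20).
Step 2: Shift = (20 - 6) mod 26 = 14.
The shift value is 14.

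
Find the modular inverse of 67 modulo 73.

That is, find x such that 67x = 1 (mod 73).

Step 1: We need x such that 67 * x = 1 (mod 73).
Step 2: Using the extended Euclidean algorithm or trial:
  67 * 12 = 804 = 11 * 73 + 1.
Step 3: Since 804 mod 73 = 1, the inverse is x = 12.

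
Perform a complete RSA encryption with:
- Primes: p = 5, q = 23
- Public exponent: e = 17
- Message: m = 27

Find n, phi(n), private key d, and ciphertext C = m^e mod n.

Step 1: n = 5 * 23 = 115.
Step 2: phi(n) = (5-1)(23-1) = 4 * 22 = 88.
Step 3: Find d = 17^(-1) mod 88 = 57.
  Verify: 17 * 57 = 969 = 1 (mod 88).
Step 4: C = 27^17 mod 115 = 2.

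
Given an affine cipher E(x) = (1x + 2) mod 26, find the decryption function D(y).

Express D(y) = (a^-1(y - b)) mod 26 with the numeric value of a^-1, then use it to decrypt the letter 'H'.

Step 1: Find a^-1, the modular inverse of 1 mod 26.
Step 2: We need 1 * a^-1 = 1 (mod 26).
Step 3: 1 * 1 = 1 = 0 * 26 + 1, so a^-1 = 1.
Step 4: D(y) = 1(y - 2) mod 26.
Step 5: Apply to 'H' (y = 7): D(7) = 1 * (7 - 2) mod 26 = 1 * 5 mod 26 = 5 -> 'F'.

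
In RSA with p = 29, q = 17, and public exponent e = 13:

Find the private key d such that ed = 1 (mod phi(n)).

Step 1: n = 29 * 17 = 493.
Step 2: phi(n) = 28 * 16 = 448.
Step 3: Find d such that 13 * d = 1 (mod 448).
Step 4: d = 13^(-1) mod 448 = 69.
Verification: 13 * 69 = 897 = 2 * 448 + 1.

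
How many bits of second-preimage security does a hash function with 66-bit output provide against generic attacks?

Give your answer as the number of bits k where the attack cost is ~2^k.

Step 1: The hash has a 66-bit output.
Step 2: Second-preimage resistance means: given a specific input x, it should be infeasible to find a different y with h(y) = h(x).
With a 66-bit output, a generic search for a second preimage costs about 2^66 evaluations (each trial matches the fixed target with probability 2^-66).
Step 3: Security level = 66 bits.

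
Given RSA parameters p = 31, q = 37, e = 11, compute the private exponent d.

Step 1: n = 31 * 37 = 1147.
Step 2: phi(n) = 30 * 36 = 1080.
Step 3: Find d such that 11 * d = 1 (mod 1080).
Step 4: d = 11^(-1) mod 1080 = 491.
Verification: 11 * 491 = 5401 = 5 * 1080 + 1.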